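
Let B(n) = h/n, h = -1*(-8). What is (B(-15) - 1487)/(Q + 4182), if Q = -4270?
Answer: 22313/1320 ≈ 16.904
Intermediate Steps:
h = 8
B(n) = 8/n
(B(-15) - 1487)/(Q + 4182) = (8/(-15) - 1487)/(-4270 + 4182) = (8*(-1/15) - 1487)/(-88) = (-8/15 - 1487)*(-1/88) = -22313/15*(-1/88) = 22313/1320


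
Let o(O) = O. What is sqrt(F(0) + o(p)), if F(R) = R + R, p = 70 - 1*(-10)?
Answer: 4*sqrt(5) ≈ 8.9443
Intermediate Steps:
p = 80 (p = 70 + 10 = 80)
F(R) = 2*R
sqrt(F(0) + o(p)) = sqrt(2*0 + 80) = sqrt(0 + 80) = sqrt(80) = 4*sqrt(5)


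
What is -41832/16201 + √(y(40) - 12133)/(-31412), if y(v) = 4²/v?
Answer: -41832/16201 - I*√303315/157060 ≈ -2.5821 - 0.0035066*I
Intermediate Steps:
y(v) = 16/v
-41832/16201 + √(y(40) - 12133)/(-31412) = -41832/16201 + √(16/40 - 12133)/(-31412) = -41832*1/16201 + √(16*(1/40) - 12133)*(-1/31412) = -41832/16201 + √(⅖ - 12133)*(-1/31412) = -41832/16201 + √(-60663/5)*(-1/31412) = -41832/16201 + (I*√303315/5)*(-1/31412) = -41832/16201 - I*√303315/157060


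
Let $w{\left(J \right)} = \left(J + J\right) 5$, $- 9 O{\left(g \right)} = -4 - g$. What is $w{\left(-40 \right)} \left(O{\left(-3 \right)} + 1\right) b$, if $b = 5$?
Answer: $- \frac{20000}{9} \approx -2222.2$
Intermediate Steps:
$O{\left(g \right)} = \frac{4}{9} + \frac{g}{9}$ ($O{\left(g \right)} = - \frac{-4 - g}{9} = \frac{4}{9} + \frac{g}{9}$)
$w{\left(J \right)} = 10 J$ ($w{\left(J \right)} = 2 J 5 = 10 J$)
$w{\left(-40 \right)} \left(O{\left(-3 \right)} + 1\right) b = 10 \left(-40\right) \left(\left(\frac{4}{9} + \frac{1}{9} \left(-3\right)\right) + 1\right) 5 = - 400 \left(\left(\frac{4}{9} - \frac{1}{3}\right) + 1\right) 5 = - 400 \left(\frac{1}{9} + 1\right) 5 = - 400 \cdot \frac{10}{9} \cdot 5 = \left(-400\right) \frac{50}{9} = - \frac{20000}{9}$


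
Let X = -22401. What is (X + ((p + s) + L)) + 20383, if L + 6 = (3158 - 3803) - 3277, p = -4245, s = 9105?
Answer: -1086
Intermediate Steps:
L = -3928 (L = -6 + ((3158 - 3803) - 3277) = -6 + (-645 - 3277) = -6 - 3922 = -3928)
(X + ((p + s) + L)) + 20383 = (-22401 + ((-4245 + 9105) - 3928)) + 20383 = (-22401 + (4860 - 3928)) + 20383 = (-22401 + 932) + 20383 = -21469 + 20383 = -1086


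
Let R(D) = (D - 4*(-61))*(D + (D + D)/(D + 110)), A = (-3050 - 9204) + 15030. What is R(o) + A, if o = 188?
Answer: 12596024/149 ≈ 84537.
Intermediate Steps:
A = 2776 (A = -12254 + 15030 = 2776)
R(D) = (244 + D)*(D + 2*D/(110 + D)) (R(D) = (D + 244)*(D + (2*D)/(110 + D)) = (244 + D)*(D + 2*D/(110 + D)))
R(o) + A = 188*(27328 + 188² + 356*188)/(110 + 188) + 2776 = 188*(27328 + 35344 + 66928)/298 + 2776 = 188*(1/298)*129600 + 2776 = 12182400/149 + 2776 = 12596024/149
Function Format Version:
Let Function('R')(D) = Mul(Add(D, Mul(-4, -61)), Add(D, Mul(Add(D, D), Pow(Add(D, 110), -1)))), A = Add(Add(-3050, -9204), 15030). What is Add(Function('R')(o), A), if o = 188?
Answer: Rational(12596024, 149) ≈ 84537.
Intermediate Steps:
A = 2776 (A = Add(-12254, 15030) = 2776)
Function('R')(D) = Mul(Add(244, D), Add(D, Mul(2, D, Pow(Add(110, D), -1)))) (Function('R')(D) = Mul(Add(D, 244), Add(D, Mul(Mul(2, D), Pow(Add(110, D), -1)))) = Mul(Add(244, D), Add(D, Mul(2, D, Pow(Add(110, D), -1)))))
Add(Function('R')(o), A) = Add(Mul(188, Pow(Add(110, 188), -1), Add(27328, Pow(188, 2), Mul(356, 188))), 2776) = Add(Mul(188, Pow(298, -1), Add(27328, 35344, 66928)), 2776) = Add(Mul(188, Rational(1, 298), 129600), 2776) = Add(Rational(12182400, 149), 2776) = Rational(12596024, 149)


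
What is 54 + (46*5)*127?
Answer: 29264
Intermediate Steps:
54 + (46*5)*127 = 54 + 230*127 = 54 + 29210 = 29264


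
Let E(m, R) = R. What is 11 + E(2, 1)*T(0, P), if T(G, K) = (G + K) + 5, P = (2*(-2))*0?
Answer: 16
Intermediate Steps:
P = 0 (P = -4*0 = 0)
T(G, K) = 5 + G + K
11 + E(2, 1)*T(0, P) = 11 + 1*(5 + 0 + 0) = 11 + 1*5 = 11 + 5 = 16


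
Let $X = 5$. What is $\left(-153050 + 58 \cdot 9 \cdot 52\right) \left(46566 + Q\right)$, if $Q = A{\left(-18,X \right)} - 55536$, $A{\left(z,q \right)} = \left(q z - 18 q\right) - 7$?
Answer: $1152921242$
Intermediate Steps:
$A{\left(z,q \right)} = -7 - 18 q + q z$ ($A{\left(z,q \right)} = \left(- 18 q + q z\right) - 7 = -7 - 18 q + q z$)
$Q = -55723$ ($Q = \left(-7 - 90 + 5 \left(-18\right)\right) - 55536 = \left(-7 - 90 - 90\right) - 55536 = -187 - 55536 = -55723$)
$\left(-153050 + 58 \cdot 9 \cdot 52\right) \left(46566 + Q\right) = \left(-153050 + 58 \cdot 9 \cdot 52\right) \left(46566 - 55723\right) = \left(-153050 + 522 \cdot 52\right) \left(-9157\right) = \left(-153050 + 27144\right) \left(-9157\right) = \left(-125906\right) \left(-9157\right) = 1152921242$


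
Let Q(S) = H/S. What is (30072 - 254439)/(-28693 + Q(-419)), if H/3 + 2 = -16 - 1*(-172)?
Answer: 7231521/924833 ≈ 7.8193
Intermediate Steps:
H = 462 (H = -6 + 3*(-16 - 1*(-172)) = -6 + 3*(-16 + 172) = -6 + 3*156 = -6 + 468 = 462)
Q(S) = 462/S
(30072 - 254439)/(-28693 + Q(-419)) = (30072 - 254439)/(-28693 + 462/(-419)) = -224367/(-28693 + 462*(-1/419)) = -224367/(-28693 - 462/419) = -224367/(-12022829/419) = -224367*(-419/12022829) = 7231521/924833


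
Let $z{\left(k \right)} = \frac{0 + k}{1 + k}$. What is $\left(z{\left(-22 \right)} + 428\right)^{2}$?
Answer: $\frac{81180100}{441} \approx 1.8408 \cdot 10^{5}$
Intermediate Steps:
$z{\left(k \right)} = \frac{k}{1 + k}$
$\left(z{\left(-22 \right)} + 428\right)^{2} = \left(- \frac{22}{1 - 22} + 428\right)^{2} = \left(- \frac{22}{-21} + 428\right)^{2} = \left(\left(-22\right) \left(- \frac{1}{21}\right) + 428\right)^{2} = \left(\frac{22}{21} + 428\right)^{2} = \left(\frac{9010}{21}\right)^{2} = \frac{81180100}{441}$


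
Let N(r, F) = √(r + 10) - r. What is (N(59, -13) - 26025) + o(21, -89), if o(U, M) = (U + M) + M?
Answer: -26241 + √69 ≈ -26233.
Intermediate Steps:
N(r, F) = √(10 + r) - r
o(U, M) = U + 2*M (o(U, M) = (M + U) + M = U + 2*M)
(N(59, -13) - 26025) + o(21, -89) = ((√(10 + 59) - 1*59) - 26025) + (21 + 2*(-89)) = ((√69 - 59) - 26025) + (21 - 178) = ((-59 + √69) - 26025) - 157 = (-26084 + √69) - 157 = -26241 + √69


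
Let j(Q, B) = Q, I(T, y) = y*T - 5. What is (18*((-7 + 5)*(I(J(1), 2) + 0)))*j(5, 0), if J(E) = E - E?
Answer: 900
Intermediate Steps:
J(E) = 0
I(T, y) = -5 + T*y (I(T, y) = T*y - 5 = -5 + T*y)
(18*((-7 + 5)*(I(J(1), 2) + 0)))*j(5, 0) = (18*((-7 + 5)*((-5 + 0*2) + 0)))*5 = (18*(-2*((-5 + 0) + 0)))*5 = (18*(-2*(-5 + 0)))*5 = (18*(-2*(-5)))*5 = (18*10)*5 = 180*5 = 900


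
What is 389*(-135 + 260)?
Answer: 48625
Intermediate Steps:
389*(-135 + 260) = 389*125 = 48625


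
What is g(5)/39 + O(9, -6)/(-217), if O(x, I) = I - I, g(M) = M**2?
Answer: 25/39 ≈ 0.64103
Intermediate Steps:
O(x, I) = 0
g(5)/39 + O(9, -6)/(-217) = 5**2/39 + 0/(-217) = 25*(1/39) + 0*(-1/217) = 25/39 + 0 = 25/39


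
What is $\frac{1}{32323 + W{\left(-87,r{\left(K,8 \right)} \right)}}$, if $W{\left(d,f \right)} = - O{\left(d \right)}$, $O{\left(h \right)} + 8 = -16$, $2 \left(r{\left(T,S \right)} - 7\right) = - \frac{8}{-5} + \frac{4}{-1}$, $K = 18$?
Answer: $\frac{1}{32347} \approx 3.0915 \cdot 10^{-5}$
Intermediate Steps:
$r{\left(T,S \right)} = \frac{29}{5}$ ($r{\left(T,S \right)} = 7 + \frac{- \frac{8}{-5} + \frac{4}{-1}}{2} = 7 + \frac{\left(-8\right) \left(- \frac{1}{5}\right) + 4 \left(-1\right)}{2} = 7 + \frac{\frac{8}{5} - 4}{2} = 7 + \frac{1}{2} \left(- \frac{12}{5}\right) = 7 - \frac{6}{5} = \frac{29}{5}$)
$O{\left(h \right)} = -24$ ($O{\left(h \right)} = -8 - 16 = -24$)
$W{\left(d,f \right)} = 24$ ($W{\left(d,f \right)} = \left(-1\right) \left(-24\right) = 24$)
$\frac{1}{32323 + W{\left(-87,r{\left(K,8 \right)} \right)}} = \frac{1}{32323 + 24} = \frac{1}{32347}$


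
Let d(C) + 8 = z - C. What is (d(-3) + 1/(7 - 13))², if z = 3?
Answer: 169/36 ≈ 4.6944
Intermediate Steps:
d(C) = -5 - C (d(C) = -8 + (3 - C) = -5 - C)
(d(-3) + 1/(7 - 13))² = ((-5 - 1*(-3)) + 1/(7 - 13))² = ((-5 + 3) + 1/(-6))² = (-2 - ⅙)² = (-13/6)² = 169/36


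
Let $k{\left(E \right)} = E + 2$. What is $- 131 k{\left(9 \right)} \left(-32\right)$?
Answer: $46112$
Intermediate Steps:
$k{\left(E \right)} = 2 + E$
$- 131 k{\left(9 \right)} \left(-32\right) = - 131 \left(2 + 9\right) \left(-32\right) = \left(-131\right) 11 \left(-32\right) = \left(-1441\right) \left(-32\right) = 46112$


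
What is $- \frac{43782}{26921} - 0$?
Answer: $- \frac{43782}{26921} \approx -1.6263$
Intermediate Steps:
$- \frac{43782}{26921} - 0 = \left(-43782\right) \frac{1}{26921} + 0 = - \frac{43782}{26921} + 0 = - \frac{43782}{26921}$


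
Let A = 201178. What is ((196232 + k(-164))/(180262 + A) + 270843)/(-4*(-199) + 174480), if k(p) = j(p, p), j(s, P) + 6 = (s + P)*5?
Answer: 51655274253/33428638720 ≈ 1.5452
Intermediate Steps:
j(s, P) = -6 + 5*P + 5*s (j(s, P) = -6 + (s + P)*5 = -6 + (P + s)*5 = -6 + (5*P + 5*s) = -6 + 5*P + 5*s)
k(p) = -6 + 10*p (k(p) = -6 + 5*p + 5*p = -6 + 10*p)
((196232 + k(-164))/(180262 + A) + 270843)/(-4*(-199) + 174480) = ((196232 + (-6 + 10*(-164)))/(180262 + 201178) + 270843)/(-4*(-199) + 174480) = ((196232 + (-6 - 1640))/381440 + 270843)/(796 + 174480) = ((196232 - 1646)*(1/381440) + 270843)/175276 = (194586*(1/381440) + 270843)*(1/175276) = (97293/190720 + 270843)*(1/175276) = (51655274253/190720)*(1/175276) = 51655274253/33428638720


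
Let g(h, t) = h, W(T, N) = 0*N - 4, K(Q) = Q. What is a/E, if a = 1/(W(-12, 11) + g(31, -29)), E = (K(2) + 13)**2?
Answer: 1/6075 ≈ 0.00016461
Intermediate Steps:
W(T, N) = -4 (W(T, N) = 0 - 4 = -4)
E = 225 (E = (2 + 13)**2 = 15**2 = 225)
a = 1/27 (a = 1/(-4 + 31) = 1/27 ≈ 0.037037)
a/E = (1/27)/225 = (1/27)*(1/225) = 1/6075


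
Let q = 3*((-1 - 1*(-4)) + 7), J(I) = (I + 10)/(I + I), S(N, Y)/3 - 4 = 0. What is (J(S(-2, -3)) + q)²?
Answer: 137641/144 ≈ 955.84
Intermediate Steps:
S(N, Y) = 12 (S(N, Y) = 12 + 3*0 = 12 + 0 = 12)
J(I) = (10 + I)/(2*I) (J(I) = (10 + I)/((2*I)) = (10 + I)*(1/(2*I)) = (10 + I)/(2*I))
q = 30 (q = 3*((-1 + 4) + 7) = 3*(3 + 7) = 3*10 = 30)
(J(S(-2, -3)) + q)² = ((½)*(10 + 12)/12 + 30)² = ((½)*(1/12)*22 + 30)² = (11/12 + 30)² = (371/12)² = 137641/144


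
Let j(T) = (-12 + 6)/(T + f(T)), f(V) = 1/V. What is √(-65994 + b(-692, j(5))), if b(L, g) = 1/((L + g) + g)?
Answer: I*√5376443921282/9026 ≈ 256.89*I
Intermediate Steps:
j(T) = -6/(T + 1/T) (j(T) = (-12 + 6)/(T + 1/T) = -6/(T + 1/T))
b(L, g) = 1/(L + 2*g)
√(-65994 + b(-692, j(5))) = √(-65994 + 1/(-692 + 2*(-6*5/(1 + 5²)))) = √(-65994 + 1/(-692 + 2*(-6*5/(1 + 25)))) = √(-65994 + 1/(-692 + 2*(-6*5/26))) = √(-65994 + 1/(-692 + 2*(-6*5*1/26))) = √(-65994 + 1/(-692 + 2*(-15/13))) = √(-65994 + 1/(-692 - 30/13)) = √(-65994 + 1/(-9026/13)) = √(-65994 - 13/9026) = √(-595661857/9026) = I*√5376443921282/9026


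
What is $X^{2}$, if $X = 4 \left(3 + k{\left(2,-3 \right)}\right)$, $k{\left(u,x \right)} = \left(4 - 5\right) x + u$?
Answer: $1024$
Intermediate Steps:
$k{\left(u,x \right)} = u - x$ ($k{\left(u,x \right)} = - x + u = u - x$)
$X = 32$ ($X = 4 \left(3 + \left(2 - -3\right)\right) = 4 \left(3 + \left(2 + 3\right)\right) = 4 \left(3 + 5\right) = 4 \cdot 8 = 32$)
$X^{2} = 32^{2} = 1024$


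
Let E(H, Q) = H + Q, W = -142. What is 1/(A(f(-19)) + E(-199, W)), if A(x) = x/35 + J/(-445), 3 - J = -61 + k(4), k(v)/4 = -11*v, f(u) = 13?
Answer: -3115/1062738 ≈ -0.0029311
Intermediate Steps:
k(v) = -44*v (k(v) = 4*(-11*v) = -44*v)
J = 240 (J = 3 - (-61 - 44*4) = 3 - (-61 - 176) = 3 - 1*(-237) = 3 + 237 = 240)
A(x) = -48/89 + x/35 (A(x) = x/35 + 240/(-445) = x*(1/35) + 240*(-1/445) = x/35 - 48/89 = -48/89 + x/35)
1/(A(f(-19)) + E(-199, W)) = 1/((-48/89 + (1/35)*13) + (-199 - 142)) = 1/((-48/89 + 13/35) - 341) = 1/(-523/3115 - 341) = 1/(-1062738/3115) = -3115/1062738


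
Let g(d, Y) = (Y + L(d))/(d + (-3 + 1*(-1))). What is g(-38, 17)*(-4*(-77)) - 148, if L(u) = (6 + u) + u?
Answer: 722/3 ≈ 240.67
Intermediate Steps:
L(u) = 6 + 2*u
g(d, Y) = (6 + Y + 2*d)/(-4 + d) (g(d, Y) = (Y + (6 + 2*d))/(d + (-3 + 1*(-1))) = (6 + Y + 2*d)/(d + (-3 - 1)) = (6 + Y + 2*d)/(d - 4) = (6 + Y + 2*d)/(-4 + d))
g(-38, 17)*(-4*(-77)) - 148 = ((6 + 17 + 2*(-38))/(-4 - 38))*(-4*(-77)) - 148 = ((6 + 17 - 76)/(-42))*308 - 148 = -1/42*(-53)*308 - 148 = (53/42)*308 - 148 = 1166/3 - 148 = 722/3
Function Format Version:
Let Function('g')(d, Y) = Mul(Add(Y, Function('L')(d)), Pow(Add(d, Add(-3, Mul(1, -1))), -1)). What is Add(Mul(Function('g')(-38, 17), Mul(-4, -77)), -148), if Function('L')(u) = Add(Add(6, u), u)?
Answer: Rational(722, 3) ≈ 240.67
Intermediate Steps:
Function('L')(u) = Add(6, Mul(2, u))
Function('g')(d, Y) = Mul(Pow(Add(-4, d), -1), Add(6, Y, Mul(2, d))) (Function('g')(d, Y) = Mul(Add(Y, Add(6, Mul(2, d))), Pow(Add(d, Add(-3, Mul(1, -1))), -1)) = Mul(Add(6, Y, Mul(2, d)), Pow(Add(d, Add(-3, -1)), -1)) = Mul(Add(6, Y, Mul(2, d)), Pow(Add(d, -4), -1)) = Mul(Add(6, Y, Mul(2, d)), Pow(Add(-4, d), -1)) = Mul(Pow(Add(-4, d), -1), Add(6, Y, Mul(2, d))))
Add(Mul(Function('g')(-38, 17), Mul(-4, -77)), -148) = Add(Mul(Mul(Pow(Add(-4, -38), -1), Add(6, 17, Mul(2, -38))), Mul(-4, -77)), -148) = Add(Mul(Mul(Pow(-42, -1), Add(6, 17, -76)), 308), -148) = Add(Mul(Mul(Rational(-1, 42), -53), 308), -148) = Add(Mul(Rational(53, 42), 308), -148) = Add(Rational(1166, 3), -148) = Rational(722, 3)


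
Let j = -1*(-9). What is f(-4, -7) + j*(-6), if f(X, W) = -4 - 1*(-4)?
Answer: -54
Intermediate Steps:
j = 9
f(X, W) = 0 (f(X, W) = -4 + 4 = 0)
f(-4, -7) + j*(-6) = 0 + 9*(-6) = 0 - 54 = -54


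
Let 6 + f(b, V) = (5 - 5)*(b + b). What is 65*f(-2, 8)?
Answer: -390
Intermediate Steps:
f(b, V) = -6 (f(b, V) = -6 + (5 - 5)*(b + b) = -6 + 0*(2*b) = -6 + 0 = -6)
65*f(-2, 8) = 65*(-6) = -390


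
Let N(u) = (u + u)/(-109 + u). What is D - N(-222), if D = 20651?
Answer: 6835037/331 ≈ 20650.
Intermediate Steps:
N(u) = 2*u/(-109 + u) (N(u) = (2*u)/(-109 + u) = 2*u/(-109 + u))
D - N(-222) = 20651 - 2*(-222)/(-109 - 222) = 20651 - 2*(-222)/(-331) = 20651 - 2*(-222)*(-1)/331 = 20651 - 1*444/331 = 20651 - 444/331 = 6835037/331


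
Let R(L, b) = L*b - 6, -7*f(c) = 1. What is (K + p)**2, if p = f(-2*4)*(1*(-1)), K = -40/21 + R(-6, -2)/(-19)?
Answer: 687241/159201 ≈ 4.3168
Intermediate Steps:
f(c) = -1/7 (f(c) = -1/7*1 = -1/7)
R(L, b) = -6 + L*b
K = -886/399 (K = -40/21 + (-6 - 6*(-2))/(-19) = -40*1/21 + (-6 + 12)*(-1/19) = -40/21 + 6*(-1/19) = -40/21 - 6/19 = -886/399 ≈ -2.2206)
p = 1/7 (p = -(-1)/7 = -1/7*(-1) = 1/7 ≈ 0.14286)
(K + p)**2 = (-886/399 + 1/7)**2 = (-829/399)**2 = 687241/159201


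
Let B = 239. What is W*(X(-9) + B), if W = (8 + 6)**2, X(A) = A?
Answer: 45080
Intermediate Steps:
W = 196 (W = 14**2 = 196)
W*(X(-9) + B) = 196*(-9 + 239) = 196*230 = 45080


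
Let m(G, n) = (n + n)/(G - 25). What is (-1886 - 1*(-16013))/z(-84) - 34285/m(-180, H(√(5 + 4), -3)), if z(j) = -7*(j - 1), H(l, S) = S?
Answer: -245989889/210 ≈ -1.1714e+6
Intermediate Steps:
m(G, n) = 2*n/(-25 + G) (m(G, n) = (2*n)/(-25 + G) = 2*n/(-25 + G))
z(j) = 7 - 7*j (z(j) = -7*(-1 + j) = 7 - 7*j)
(-1886 - 1*(-16013))/z(-84) - 34285/m(-180, H(√(5 + 4), -3)) = (-1886 - 1*(-16013))/(7 - 7*(-84)) - 34285/(2*(-3)/(-25 - 180)) = (-1886 + 16013)/(7 + 588) - 34285/(2*(-3)/(-205)) = 14127/595 - 34285/(2*(-3)*(-1/205)) = 14127*(1/595) - 34285/6/205 = 831/35 - 34285*205/6 = 831/35 - 7028425/6 = -245989889/210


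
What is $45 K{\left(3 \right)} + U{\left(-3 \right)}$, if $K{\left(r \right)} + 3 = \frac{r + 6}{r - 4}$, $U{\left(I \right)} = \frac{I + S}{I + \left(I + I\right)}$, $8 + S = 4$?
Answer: $- \frac{4853}{9} \approx -539.22$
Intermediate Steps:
$S = -4$ ($S = -8 + 4 = -4$)
$U{\left(I \right)} = \frac{-4 + I}{3 I}$ ($U{\left(I \right)} = \frac{I - 4}{I + \left(I + I\right)} = \frac{-4 + I}{I + 2 I} = \frac{-4 + I}{3 I}$)
$K{\left(r \right)} = -3 + \frac{6 + r}{-4 + r}$ ($K{\left(r \right)} = -3 + \frac{r + 6}{r - 4} = -3 + \frac{6 + r}{-4 + r}$)
$45 K{\left(3 \right)} + U{\left(-3 \right)} = 45 \frac{2 \left(9 - 3\right)}{-4 + 3} + \frac{-4 - 3}{3 \left(-3\right)} = 45 \frac{2 \left(9 - 3\right)}{-1} + \frac{1}{3} \left(- \frac{1}{3}\right) \left(-7\right) = 45 \cdot 2 \left(-1\right) 6 + \frac{7}{9} = 45 \left(-12\right) + \frac{7}{9} = -540 + \frac{7}{9} = - \frac{4853}{9}$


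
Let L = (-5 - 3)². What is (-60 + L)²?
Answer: 16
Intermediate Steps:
L = 64 (L = (-8)² = 64)
(-60 + L)² = (-60 + 64)² = 4² = 16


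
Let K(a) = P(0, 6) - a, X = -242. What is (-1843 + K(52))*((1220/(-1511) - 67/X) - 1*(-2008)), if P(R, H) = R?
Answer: -1391034780235/365662 ≈ -3.8042e+6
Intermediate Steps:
K(a) = -a (K(a) = 0 - a = -a)
(-1843 + K(52))*((1220/(-1511) - 67/X) - 1*(-2008)) = (-1843 - 1*52)*((1220/(-1511) - 67/(-242)) - 1*(-2008)) = (-1843 - 52)*((1220*(-1/1511) - 67*(-1/242)) + 2008) = -1895*((-1220/1511 + 67/242) + 2008) = -1895*(-194003/365662 + 2008) = -1895*734055293/365662 = -1391034780235/365662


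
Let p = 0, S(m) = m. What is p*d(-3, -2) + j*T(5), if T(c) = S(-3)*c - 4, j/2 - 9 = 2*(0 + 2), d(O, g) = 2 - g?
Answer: -494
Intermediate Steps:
j = 26 (j = 18 + 2*(2*(0 + 2)) = 18 + 2*(2*2) = 18 + 2*4 = 18 + 8 = 26)
T(c) = -4 - 3*c (T(c) = -3*c - 4 = -4 - 3*c)
p*d(-3, -2) + j*T(5) = 0*(2 - 1*(-2)) + 26*(-4 - 3*5) = 0*(2 + 2) + 26*(-4 - 15) = 0*4 + 26*(-19) = 0 - 494 = -494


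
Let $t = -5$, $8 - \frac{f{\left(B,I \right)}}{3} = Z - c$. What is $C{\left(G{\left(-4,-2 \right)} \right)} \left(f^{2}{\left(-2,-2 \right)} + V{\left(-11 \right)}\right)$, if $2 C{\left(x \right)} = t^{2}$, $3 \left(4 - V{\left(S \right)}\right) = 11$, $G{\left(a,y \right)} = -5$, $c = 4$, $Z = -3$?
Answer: $\frac{75950}{3} \approx 25317.0$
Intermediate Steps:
$f{\left(B,I \right)} = 45$ ($f{\left(B,I \right)} = 24 - 3 \left(-3 - 4\right) = 24 - -21 = 24 + 21 = 45$)
$V{\left(S \right)} = \frac{1}{3}$ ($V{\left(S \right)} = 4 - \frac{11}{3} = \frac{1}{3}$)
$C{\left(x \right)} = \frac{25}{2}$ ($C{\left(x \right)} = \frac{\left(-5\right)^{2}}{2} = \frac{1}{2} \cdot 25 = \frac{25}{2}$)
$C{\left(G{\left(-4,-2 \right)} \right)} \left(f^{2}{\left(-2,-2 \right)} + V{\left(-11 \right)}\right) = \frac{25 \left(45^{2} + \frac{1}{3}\right)}{2} = \frac{25 \left(2025 + \frac{1}{3}\right)}{2} = \frac{25}{2} \cdot \frac{6076}{3} = \frac{75950}{3}$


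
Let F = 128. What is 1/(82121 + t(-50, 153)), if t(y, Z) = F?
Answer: 1/82249 ≈ 1.2158e-5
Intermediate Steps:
t(y, Z) = 128
1/(82121 + t(-50, 153)) = 1/(82121 + 128) = 1/82249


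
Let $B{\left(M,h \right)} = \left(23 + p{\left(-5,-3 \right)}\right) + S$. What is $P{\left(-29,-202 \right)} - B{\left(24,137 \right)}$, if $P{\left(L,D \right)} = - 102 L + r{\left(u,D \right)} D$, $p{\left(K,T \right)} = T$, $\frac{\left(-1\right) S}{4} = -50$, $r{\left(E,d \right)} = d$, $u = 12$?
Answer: $43542$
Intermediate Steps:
$S = 200$ ($S = \left(-4\right) \left(-50\right) = 200$)
$P{\left(L,D \right)} = D^{2} - 102 L$ ($P{\left(L,D \right)} = - 102 L + D D = - 102 L + D^{2} = D^{2} - 102 L$)
$B{\left(M,h \right)} = 220$ ($B{\left(M,h \right)} = \left(23 - 3\right) + 200 = 20 + 200 = 220$)
$P{\left(-29,-202 \right)} - B{\left(24,137 \right)} = \left(\left(-202\right)^{2} - -2958\right) - 220 = \left(40804 + 2958\right) - 220 = 43762 - 220 = 43542$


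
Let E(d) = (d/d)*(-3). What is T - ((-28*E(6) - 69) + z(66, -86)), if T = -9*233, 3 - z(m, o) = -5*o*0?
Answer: -2115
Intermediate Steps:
z(m, o) = 3 (z(m, o) = 3 - (-5*o)*0 = 3 - 1*0 = 3 + 0 = 3)
E(d) = -3 (E(d) = 1*(-3) = -3)
T = -2097
T - ((-28*E(6) - 69) + z(66, -86)) = -2097 - ((-28*(-3) - 69) + 3) = -2097 - ((84 - 69) + 3) = -2097 - (15 + 3) = -2097 - 1*18 = -2097 - 18 = -2115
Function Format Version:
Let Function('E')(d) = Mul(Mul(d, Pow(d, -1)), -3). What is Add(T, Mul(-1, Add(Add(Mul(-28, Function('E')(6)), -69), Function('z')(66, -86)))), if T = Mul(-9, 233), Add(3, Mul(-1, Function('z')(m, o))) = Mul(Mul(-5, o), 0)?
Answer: -2115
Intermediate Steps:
Function('z')(m, o) = 3 (Function('z')(m, o) = Add(3, Mul(-1, Mul(Mul(-5, o), 0))) = Add(3, Mul(-1, 0)) = Add(3, 0) = 3)
Function('E')(d) = -3 (Function('E')(d) = Mul(1, -3) = -3)
T = -2097
Add(T, Mul(-1, Add(Add(Mul(-28, Function('E')(6)), -69), Function('z')(66, -86)))) = Add(-2097, Mul(-1, Add(Add(Mul(-28, -3), -69), 3))) = Add(-2097, Mul(-1, Add(Add(84, -69), 3))) = Add(-2097, Mul(-1, Add(15, 3))) = Add(-2097, Mul(-1, 18)) = Add(-2097, -18) = -2115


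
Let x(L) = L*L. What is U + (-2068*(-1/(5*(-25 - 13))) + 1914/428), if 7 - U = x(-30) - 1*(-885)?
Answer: -36277101/20330 ≈ -1784.4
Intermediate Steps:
x(L) = L**2
U = -1778 (U = 7 - ((-30)**2 - 1*(-885)) = 7 - (900 + 885) = 7 - 1*1785 = 7 - 1785 = -1778)
U + (-2068*(-1/(5*(-25 - 13))) + 1914/428) = -1778 + (-2068*(-1/(5*(-25 - 13))) + 1914/428) = -1778 + (-2068/((-38*(-5))) + 1914*(1/428)) = -1778 + (-2068/190 + 957/214) = -1778 + (-2068*1/190 + 957/214) = -1778 + (-1034/95 + 957/214) = -1778 - 130361/20330 = -36277101/20330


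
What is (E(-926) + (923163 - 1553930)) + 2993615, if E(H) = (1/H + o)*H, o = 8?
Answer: 2355441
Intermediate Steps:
E(H) = H*(8 + 1/H) (E(H) = (1/H + 8)*H = (8 + 1/H)*H = H*(8 + 1/H))
(E(-926) + (923163 - 1553930)) + 2993615 = ((1 + 8*(-926)) + (923163 - 1553930)) + 2993615 = ((1 - 7408) - 630767) + 2993615 = (-7407 - 630767) + 2993615 = -638174 + 2993615 = 2355441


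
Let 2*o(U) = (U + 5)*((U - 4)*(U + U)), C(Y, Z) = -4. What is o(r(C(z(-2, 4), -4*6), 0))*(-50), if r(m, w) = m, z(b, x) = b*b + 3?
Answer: -1600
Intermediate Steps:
z(b, x) = 3 + b**2 (z(b, x) = b**2 + 3 = 3 + b**2)
o(U) = U*(-4 + U)*(5 + U) (o(U) = ((U + 5)*((U - 4)*(U + U)))/2 = ((5 + U)*((-4 + U)*(2*U)))/2 = ((5 + U)*(2*U*(-4 + U)))/2 = (2*U*(-4 + U)*(5 + U))/2 = U*(-4 + U)*(5 + U))
o(r(C(z(-2, 4), -4*6), 0))*(-50) = -4*(-20 - 4 + (-4)**2)*(-50) = -4*(-20 - 4 + 16)*(-50) = -4*(-8)*(-50) = 32*(-50) = -1600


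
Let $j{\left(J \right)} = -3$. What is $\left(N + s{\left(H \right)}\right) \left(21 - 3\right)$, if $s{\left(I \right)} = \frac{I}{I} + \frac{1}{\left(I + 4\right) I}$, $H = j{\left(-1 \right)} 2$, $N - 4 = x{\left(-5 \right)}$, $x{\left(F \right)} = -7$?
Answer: $- \frac{69}{2} \approx -34.5$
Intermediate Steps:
$N = -3$ ($N = 4 - 7 = -3$)
$H = -6$ ($H = \left(-3\right) 2 = -6$)
$s{\left(I \right)} = 1 + \frac{1}{I \left(4 + I\right)}$ ($s{\left(I \right)} = 1 + \frac{1}{\left(4 + I\right) I} = 1 + \frac{1}{I \left(4 + I\right)}$)
$\left(N + s{\left(H \right)}\right) \left(21 - 3\right) = \left(-3 + \frac{1 + \left(-6\right)^{2} + 4 \left(-6\right)}{\left(-6\right) \left(4 - 6\right)}\right) \left(21 - 3\right) = \left(-3 - \frac{1 + 36 - 24}{6 \left(-2\right)}\right) 18 = \left(-3 - \left(- \frac{1}{12}\right) 13\right) 18 = \left(-3 + \frac{13}{12}\right) 18 = \left(- \frac{23}{12}\right) 18 = - \frac{69}{2}$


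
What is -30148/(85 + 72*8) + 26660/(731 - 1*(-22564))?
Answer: -136935080/3079599 ≈ -44.465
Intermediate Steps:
-30148/(85 + 72*8) + 26660/(731 - 1*(-22564)) = -30148/(85 + 576) + 26660/(731 + 22564) = -30148/661 + 26660/23295 = -30148*1/661 + 26660*(1/23295) = -30148/661 + 5332/4659 = -136935080/3079599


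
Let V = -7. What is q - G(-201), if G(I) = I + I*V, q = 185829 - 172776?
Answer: 11847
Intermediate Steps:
q = 13053
G(I) = -6*I (G(I) = I + I*(-7) = I - 7*I = -6*I)
q - G(-201) = 13053 - (-6)*(-201) = 13053 - 1*1206 = 13053 - 1206 = 11847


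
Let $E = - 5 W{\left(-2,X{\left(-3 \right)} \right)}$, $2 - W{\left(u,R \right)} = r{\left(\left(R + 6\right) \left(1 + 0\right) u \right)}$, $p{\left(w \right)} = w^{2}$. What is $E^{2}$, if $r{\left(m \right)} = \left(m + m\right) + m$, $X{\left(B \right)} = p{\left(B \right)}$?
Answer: $211600$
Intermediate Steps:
$X{\left(B \right)} = B^{2}$
$r{\left(m \right)} = 3 m$ ($r{\left(m \right)} = 2 m + m = 3 m$)
$W{\left(u,R \right)} = 2 - 3 u \left(6 + R\right)$ ($W{\left(u,R \right)} = 2 - 3 \left(R + 6\right) \left(1 + 0\right) u = 2 - 3 \left(6 + R\right) 1 u = 2 - 3 \left(6 + R\right) u = 2 - 3 u \left(6 + R\right)$)
$E = -460$ ($E = - 5 \left(2 - - 6 \left(6 + \left(-3\right)^{2}\right)\right) = - 5 \left(2 - - 6 \left(6 + 9\right)\right) = - 5 \left(2 - \left(-6\right) 15\right) = - 5 \left(2 + 90\right) = \left(-5\right) 92 = -460$)
$E^{2} = \left(-460\right)^{2} = 211600$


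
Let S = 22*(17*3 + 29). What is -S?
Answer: -1760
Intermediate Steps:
S = 1760 (S = 22*(51 + 29) = 22*80 = 1760)
-S = -1*1760 = -1760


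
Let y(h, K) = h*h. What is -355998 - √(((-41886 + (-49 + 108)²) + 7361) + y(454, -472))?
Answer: -355998 - 4*√10942 ≈ -3.5642e+5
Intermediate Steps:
y(h, K) = h²
-355998 - √(((-41886 + (-49 + 108)²) + 7361) + y(454, -472)) = -355998 - √(((-41886 + (-49 + 108)²) + 7361) + 454²) = -355998 - √(((-41886 + 59²) + 7361) + 206116) = -355998 - √(((-41886 + 3481) + 7361) + 206116) = -355998 - √((-38405 + 7361) + 206116) = -355998 - √(-31044 + 206116) = -355998 - √175072 = -355998 - 4*√10942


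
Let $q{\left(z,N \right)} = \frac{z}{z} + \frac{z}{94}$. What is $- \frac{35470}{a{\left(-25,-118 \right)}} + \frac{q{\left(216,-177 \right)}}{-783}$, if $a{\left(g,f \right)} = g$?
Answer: $\frac{261065519}{184005} \approx 1418.8$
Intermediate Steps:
$q{\left(z,N \right)} = 1 + \frac{z}{94}$ ($q{\left(z,N \right)} = 1 + z \frac{1}{94} = 1 + \frac{z}{94}$)
$- \frac{35470}{a{\left(-25,-118 \right)}} + \frac{q{\left(216,-177 \right)}}{-783} = - \frac{35470}{-25} + \frac{1 + \frac{1}{94} \cdot 216}{-783} = \left(-35470\right) \left(- \frac{1}{25}\right) + \left(1 + \frac{108}{47}\right) \left(- \frac{1}{783}\right) = \frac{7094}{5} + \frac{155}{47} \left(- \frac{1}{783}\right) = \frac{7094}{5} - \frac{155}{36801} = \frac{261065519}{184005}$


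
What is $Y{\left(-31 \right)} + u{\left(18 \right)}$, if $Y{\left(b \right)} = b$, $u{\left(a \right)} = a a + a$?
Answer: $311$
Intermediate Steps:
$u{\left(a \right)} = a + a^{2}$ ($u{\left(a \right)} = a^{2} + a = a + a^{2}$)
$Y{\left(-31 \right)} + u{\left(18 \right)} = -31 + 18 \left(1 + 18\right) = -31 + 18 \cdot 19 = -31 + 342 = 311$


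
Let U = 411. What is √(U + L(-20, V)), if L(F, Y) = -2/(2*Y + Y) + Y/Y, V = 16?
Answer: √59322/12 ≈ 20.297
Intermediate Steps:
L(F, Y) = 1 - 2/(3*Y) (L(F, Y) = -2*1/(3*Y) + 1 = -2/(3*Y) + 1 = 1 - 2/(3*Y))
√(U + L(-20, V)) = √(411 + (-⅔ + 16)/16) = √(411 + (1/16)*(46/3)) = √(411 + 23/24) = √(9887/24) = √59322/12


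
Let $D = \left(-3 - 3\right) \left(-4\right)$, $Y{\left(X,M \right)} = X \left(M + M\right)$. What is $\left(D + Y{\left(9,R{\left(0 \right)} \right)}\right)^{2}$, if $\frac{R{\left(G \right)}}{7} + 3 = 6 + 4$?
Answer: $820836$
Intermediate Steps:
$R{\left(G \right)} = 49$ ($R{\left(G \right)} = -21 + 7 \left(6 + 4\right) = -21 + 7 \cdot 10 = -21 + 70 = 49$)
$Y{\left(X,M \right)} = 2 M X$ ($Y{\left(X,M \right)} = X 2 M = 2 M X$)
$D = 24$ ($D = \left(-6\right) \left(-4\right) = 24$)
$\left(D + Y{\left(9,R{\left(0 \right)} \right)}\right)^{2} = \left(24 + 2 \cdot 49 \cdot 9\right)^{2} = \left(24 + 882\right)^{2} = 906^{2} = 820836$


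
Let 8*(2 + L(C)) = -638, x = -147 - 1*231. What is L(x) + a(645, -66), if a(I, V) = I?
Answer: 2253/4 ≈ 563.25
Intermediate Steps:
x = -378 (x = -147 - 231 = -378)
L(C) = -327/4 (L(C) = -2 + (1/8)*(-638) = -2 - 319/4 = -327/4)
L(x) + a(645, -66) = -327/4 + 645 = 2253/4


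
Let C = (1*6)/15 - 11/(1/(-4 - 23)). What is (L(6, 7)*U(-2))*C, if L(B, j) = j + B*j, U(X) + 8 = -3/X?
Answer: -947219/10 ≈ -94722.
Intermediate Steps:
U(X) = -8 - 3/X
C = 1487/5 (C = 6*(1/15) - 11/(1/(-27)) = 2/5 - 11/(-1/27) = 2/5 - 11*(-27) = 2/5 + 297 = 1487/5 ≈ 297.40)
(L(6, 7)*U(-2))*C = ((7*(1 + 6))*(-8 - 3/(-2)))*(1487/5) = ((7*7)*(-8 - 3*(-1/2)))*(1487/5) = (49*(-8 + 3/2))*(1487/5) = (49*(-13/2))*(1487/5) = -637/2*1487/5 = -947219/10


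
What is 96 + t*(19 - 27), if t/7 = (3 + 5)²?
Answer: -3488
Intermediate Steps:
t = 448 (t = 7*(3 + 5)² = 7*8² = 7*64 = 448)
96 + t*(19 - 27) = 96 + 448*(19 - 27) = 96 + 448*(-8) = 96 - 3584 = -3488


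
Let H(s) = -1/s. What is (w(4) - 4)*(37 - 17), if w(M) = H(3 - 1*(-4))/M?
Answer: -565/7 ≈ -80.714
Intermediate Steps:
w(M) = -1/(7*M) (w(M) = (-1/(3 - 1*(-4)))/M = (-1/(3 + 4))/M = (-1/7)/M = (-1*⅐)/M = -1/(7*M))
(w(4) - 4)*(37 - 17) = (-⅐/4 - 4)*(37 - 17) = (-⅐*¼ - 4)*20 = (-1/28 - 4)*20 = -113/28*20 = -565/7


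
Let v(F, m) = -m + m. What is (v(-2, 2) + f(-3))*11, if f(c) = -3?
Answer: -33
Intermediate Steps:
v(F, m) = 0
(v(-2, 2) + f(-3))*11 = (0 - 3)*11 = -3*11 = -33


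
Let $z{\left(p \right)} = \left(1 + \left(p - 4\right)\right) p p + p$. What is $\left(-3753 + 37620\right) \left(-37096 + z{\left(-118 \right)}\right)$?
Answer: $-58319583606$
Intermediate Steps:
$z{\left(p \right)} = p + p^{2} \left(-3 + p\right)$ ($z{\left(p \right)} = \left(1 + \left(-4 + p\right)\right) p p + p = \left(-3 + p\right) p p + p = p \left(-3 + p\right) p + p = p^{2} \left(-3 + p\right) + p = p + p^{2} \left(-3 + p\right)$)
$\left(-3753 + 37620\right) \left(-37096 + z{\left(-118 \right)}\right) = \left(-3753 + 37620\right) \left(-37096 - 118 \left(1 + \left(-118\right)^{2} - -354\right)\right) = 33867 \left(-37096 - 118 \left(1 + 13924 + 354\right)\right) = 33867 \left(-37096 - 1684922\right) = 33867 \left(-1722018\right) = -58319583606$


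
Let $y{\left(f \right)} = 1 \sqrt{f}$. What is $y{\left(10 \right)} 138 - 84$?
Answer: $-84 + 138 \sqrt{10} \approx 352.39$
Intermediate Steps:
$y{\left(f \right)} = \sqrt{f}$
$y{\left(10 \right)} 138 - 84 = \sqrt{10} \cdot 138 - 84 = 138 \sqrt{10} - 84 = -84 + 138 \sqrt{10}$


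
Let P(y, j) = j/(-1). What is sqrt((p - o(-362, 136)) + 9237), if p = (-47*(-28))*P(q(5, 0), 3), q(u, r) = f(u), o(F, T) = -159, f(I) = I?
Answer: 2*sqrt(1362) ≈ 73.811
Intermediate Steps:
q(u, r) = u
P(y, j) = -j (P(y, j) = j*(-1) = -j)
p = -3948 (p = (-47*(-28))*(-1*3) = 1316*(-3) = -3948)
sqrt((p - o(-362, 136)) + 9237) = sqrt((-3948 - 1*(-159)) + 9237) = sqrt((-3948 + 159) + 9237) = sqrt(-3789 + 9237) = sqrt(5448) = 2*sqrt(1362)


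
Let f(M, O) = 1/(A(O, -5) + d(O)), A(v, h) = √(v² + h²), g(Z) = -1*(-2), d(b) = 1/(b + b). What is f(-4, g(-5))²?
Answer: 7440/214369 - 128*√29/214369 ≈ 0.031491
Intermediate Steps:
d(b) = 1/(2*b)
g(Z) = 2
A(v, h) = √(h² + v²)
f(M, O) = 1/(√(25 + O²) + 1/(2*O)) (f(M, O) = 1/(√((-5)² + O²) + 1/(2*O)) = 1/(√(25 + O²) + 1/(2*O)))
f(-4, g(-5))² = (2*2/(1 + 2*2*√(25 + 2²)))² = (2*2/(1 + 2*2*√(25 + 4)))² = (2*2/(1 + 2*2*√29))² = (2*2/(1 + 4*√29))² = (4/(1 + 4*√29))² = 16/(1 + 4*√29)²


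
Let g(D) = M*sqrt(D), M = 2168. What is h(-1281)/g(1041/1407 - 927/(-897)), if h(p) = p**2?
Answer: 1640961*sqrt(34871803694)/539125232 ≈ 568.39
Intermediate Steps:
g(D) = 2168*sqrt(D)
h(-1281)/g(1041/1407 - 927/(-897)) = (-1281)**2/((2168*sqrt(1041/1407 - 927/(-897)))) = 1640961/((2168*sqrt(1041*(1/1407) - 927*(-1/897)))) = 1640961/((2168*sqrt(347/469 + 309/299))) = 1640961/((2168*sqrt(248674/140231))) = 1640961/((2168*(sqrt(34871803694)/140231))) = 1640961/((2168*sqrt(34871803694)/140231)) = 1640961*(sqrt(34871803694)/539125232) = 1640961*sqrt(34871803694)/539125232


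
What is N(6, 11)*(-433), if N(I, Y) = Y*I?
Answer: -28578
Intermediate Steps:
N(I, Y) = I*Y
N(6, 11)*(-433) = (6*11)*(-433) = 66*(-433) = -28578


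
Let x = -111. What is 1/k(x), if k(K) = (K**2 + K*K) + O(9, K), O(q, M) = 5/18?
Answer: 18/443561 ≈ 4.0581e-5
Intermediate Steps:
O(q, M) = 5/18 (O(q, M) = 5*(1/18) = 5/18)
k(K) = 5/18 + 2*K**2 (k(K) = (K**2 + K*K) + 5/18 = (K**2 + K**2) + 5/18 = 2*K**2 + 5/18 = 5/18 + 2*K**2)
1/k(x) = 1/(5/18 + 2*(-111)**2) = 1/(5/18 + 2*12321) = 1/(5/18 + 24642) = 1/(443561/18) = 18/443561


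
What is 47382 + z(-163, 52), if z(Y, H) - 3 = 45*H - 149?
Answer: 49576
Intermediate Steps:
z(Y, H) = -146 + 45*H (z(Y, H) = 3 + (45*H - 149) = 3 + (-149 + 45*H) = -146 + 45*H)
47382 + z(-163, 52) = 47382 + (-146 + 45*52) = 47382 + (-146 + 2340) = 47382 + 2194 = 49576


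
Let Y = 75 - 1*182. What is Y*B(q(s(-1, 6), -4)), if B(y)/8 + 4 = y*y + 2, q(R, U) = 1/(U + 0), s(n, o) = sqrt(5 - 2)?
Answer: 3317/2 ≈ 1658.5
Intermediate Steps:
s(n, o) = sqrt(3)
q(R, U) = 1/U
B(y) = -16 + 8*y**2 (B(y) = -32 + 8*(y*y + 2) = -32 + 8*(y**2 + 2) = -32 + 8*(2 + y**2) = -32 + (16 + 8*y**2) = -16 + 8*y**2)
Y = -107 (Y = 75 - 182 = -107)
Y*B(q(s(-1, 6), -4)) = -107*(-16 + 8*(1/(-4))**2) = -107*(-16 + 8*(-1/4)**2) = -107*(-16 + 8*(1/16)) = -107*(-16 + 1/2) = -107*(-31/2) = 3317/2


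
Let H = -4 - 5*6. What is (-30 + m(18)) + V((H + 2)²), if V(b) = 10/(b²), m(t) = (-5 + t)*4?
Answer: 11534341/524288 ≈ 22.000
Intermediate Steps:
H = -34 (H = -4 - 30 = -34)
m(t) = -20 + 4*t
V(b) = 10/b²
(-30 + m(18)) + V((H + 2)²) = (-30 + (-20 + 4*18)) + 10/((-34 + 2)²)² = (-30 + (-20 + 72)) + 10/((-32)²)² = (-30 + 52) + 10/1024² = 22 + 10*(1/1048576) = 22 + 5/524288 = 11534341/524288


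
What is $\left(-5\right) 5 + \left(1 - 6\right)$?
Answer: $-30$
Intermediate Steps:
$\left(-5\right) 5 + \left(1 - 6\right) = -25 + \left(1 - 6\right) = -25 - 5 = -30$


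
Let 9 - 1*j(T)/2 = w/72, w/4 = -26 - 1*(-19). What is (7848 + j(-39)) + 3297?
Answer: 100474/9 ≈ 11164.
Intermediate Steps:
w = -28 (w = 4*(-26 - 1*(-19)) = 4*(-26 + 19) = 4*(-7) = -28)
j(T) = 169/9 (j(T) = 18 - (-56)/72 = 18 - 2*(-7/18) = 18 + 7/9 = 169/9)
(7848 + j(-39)) + 3297 = (7848 + 169/9) + 3297 = 70801/9 + 3297 = 100474/9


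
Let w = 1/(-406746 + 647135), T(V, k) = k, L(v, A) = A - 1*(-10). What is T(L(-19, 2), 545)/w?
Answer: 131012005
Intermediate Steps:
L(v, A) = 10 + A (L(v, A) = A + 10 = 10 + A)
w = 1/240389 ≈ 4.1599e-6
T(L(-19, 2), 545)/w = 545/(1/240389) = 545*240389 = 131012005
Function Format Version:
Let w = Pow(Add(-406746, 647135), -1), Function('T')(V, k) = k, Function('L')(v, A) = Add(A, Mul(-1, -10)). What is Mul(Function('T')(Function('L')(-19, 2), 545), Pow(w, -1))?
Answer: 131012005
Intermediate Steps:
Function('L')(v, A) = Add(10, A) (Function('L')(v, A) = Add(A, 10) = Add(10, A))
w = Rational(1, 240389) (w = Pow(240389, -1) = Rational(1, 240389) ≈ 4.1599e-6)
Mul(Function('T')(Function('L')(-19, 2), 545), Pow(w, -1)) = Mul(545, Pow(Rational(1, 240389), -1)) = Mul(545, 240389) = 131012005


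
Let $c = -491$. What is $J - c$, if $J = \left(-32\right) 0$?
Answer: $491$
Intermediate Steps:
$J = 0$
$J - c = 0 - -491 = 0 + 491 = 491$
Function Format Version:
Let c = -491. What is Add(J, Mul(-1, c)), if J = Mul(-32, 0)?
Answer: 491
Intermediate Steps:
J = 0
Add(J, Mul(-1, c)) = Add(0, Mul(-1, -491)) = Add(0, 491) = 491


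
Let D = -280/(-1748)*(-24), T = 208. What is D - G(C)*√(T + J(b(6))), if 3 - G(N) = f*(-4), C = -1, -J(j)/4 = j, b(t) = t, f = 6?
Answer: -1680/437 - 54*√46 ≈ -370.09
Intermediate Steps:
J(j) = -4*j
G(N) = 27 (G(N) = 3 - 6*(-4) = 3 - 1*(-24) = 3 + 24 = 27)
D = -1680/437 (D = -280*(-1/1748)*(-24) = (70/437)*(-24) = -1680/437 ≈ -3.8444)
D - G(C)*√(T + J(b(6))) = -1680/437 - 27*√(208 - 4*6) = -1680/437 - 27*√(208 - 24) = -1680/437 - 27*√184 = -1680/437 - 27*2*√46 = -1680/437 - 54*√46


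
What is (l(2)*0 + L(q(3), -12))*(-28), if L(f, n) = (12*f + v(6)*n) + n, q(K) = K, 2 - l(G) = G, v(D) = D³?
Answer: 71904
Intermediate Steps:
l(G) = 2 - G
L(f, n) = 12*f + 217*n (L(f, n) = (12*f + 6³*n) + n = (12*f + 216*n) + n = 12*f + 217*n)
(l(2)*0 + L(q(3), -12))*(-28) = ((2 - 1*2)*0 + (12*3 + 217*(-12)))*(-28) = ((2 - 2)*0 + (36 - 2604))*(-28) = (0*0 - 2568)*(-28) = (0 - 2568)*(-28) = -2568*(-28) = 71904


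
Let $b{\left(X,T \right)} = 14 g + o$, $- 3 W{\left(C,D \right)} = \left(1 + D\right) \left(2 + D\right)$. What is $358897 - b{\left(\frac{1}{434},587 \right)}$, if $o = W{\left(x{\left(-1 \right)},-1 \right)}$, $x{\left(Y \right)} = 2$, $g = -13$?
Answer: $359079$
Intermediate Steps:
$W{\left(C,D \right)} = - \frac{\left(1 + D\right) \left(2 + D\right)}{3}$
$o = 0$ ($o = - \frac{2}{3} - -1 - \frac{\left(-1\right)^{2}}{3} = - \frac{2}{3} + 1 - \frac{1}{3} = 0$)
$b{\left(X,T \right)} = -182$ ($b{\left(X,T \right)} = 14 \left(-13\right) + 0 = -182 + 0 = -182$)
$358897 - b{\left(\frac{1}{434},587 \right)} = 358897 - -182 = 358897 + 182 = 359079$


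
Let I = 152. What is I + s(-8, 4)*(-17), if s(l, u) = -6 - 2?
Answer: 288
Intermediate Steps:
s(l, u) = -8
I + s(-8, 4)*(-17) = 152 - 8*(-17) = 152 + 136 = 288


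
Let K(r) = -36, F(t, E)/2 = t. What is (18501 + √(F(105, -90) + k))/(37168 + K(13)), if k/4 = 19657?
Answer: 18501/37132 + √78838/37132 ≈ 0.50581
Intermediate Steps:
F(t, E) = 2*t
k = 78628 (k = 4*19657 = 78628)
(18501 + √(F(105, -90) + k))/(37168 + K(13)) = (18501 + √(2*105 + 78628))/(37168 - 36) = (18501 + √(210 + 78628))/37132 = (18501 + √78838)*(1/37132) = 18501/37132 + √78838/37132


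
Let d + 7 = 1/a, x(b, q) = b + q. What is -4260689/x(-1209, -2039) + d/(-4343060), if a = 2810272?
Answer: 3250154741208570589/2477651522200960 ≈ 1311.8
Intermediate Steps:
d = -19671903/2810272 (d = -7 + 1/2810272 = -19671903/2810272 ≈ -7.0000)
-4260689/x(-1209, -2039) + d/(-4343060) = -4260689/(-1209 - 2039) - 19671903/2810272/(-4343060) = -4260689/(-3248) - 19671903/2810272*(-1/4343060) = -4260689*(-1/3248) + 19671903/12205179912320 = 4260689/3248 + 19671903/12205179912320 = 3250154741208570589/2477651522200960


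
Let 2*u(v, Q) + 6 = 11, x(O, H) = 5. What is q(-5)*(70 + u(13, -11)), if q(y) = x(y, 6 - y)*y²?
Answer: 18125/2 ≈ 9062.5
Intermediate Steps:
u(v, Q) = 5/2 (u(v, Q) = -3 + (½)*11 = -3 + 11/2 = 5/2)
q(y) = 5*y²
q(-5)*(70 + u(13, -11)) = (5*(-5)²)*(70 + 5/2) = (5*25)*(145/2) = 125*(145/2) = 18125/2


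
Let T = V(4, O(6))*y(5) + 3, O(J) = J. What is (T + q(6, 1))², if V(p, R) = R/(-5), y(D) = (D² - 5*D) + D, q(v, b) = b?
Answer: 4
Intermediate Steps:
y(D) = D² - 4*D
V(p, R) = -R/5 (V(p, R) = R*(-⅕) = -R/5)
T = -3 (T = (-⅕*6)*(5*(-4 + 5)) + 3 = -6 + 3 = -3)
(T + q(6, 1))² = (-3 + 1)² = (-2)² = 4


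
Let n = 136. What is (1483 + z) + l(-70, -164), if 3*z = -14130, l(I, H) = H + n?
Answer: -3255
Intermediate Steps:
l(I, H) = 136 + H (l(I, H) = H + 136 = 136 + H)
z = -4710 (z = (1/3)*(-14130) = -4710)
(1483 + z) + l(-70, -164) = (1483 - 4710) + (136 - 164) = -3227 - 28 = -3255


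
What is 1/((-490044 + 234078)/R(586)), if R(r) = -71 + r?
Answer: -515/255966 ≈ -0.0020120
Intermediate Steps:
1/((-490044 + 234078)/R(586)) = 1/((-490044 + 234078)/(-71 + 586)) = 1/(-255966/515) = -515/255966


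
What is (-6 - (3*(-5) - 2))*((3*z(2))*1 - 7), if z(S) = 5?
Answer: 88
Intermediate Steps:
(-6 - (3*(-5) - 2))*((3*z(2))*1 - 7) = (-6 - (3*(-5) - 2))*((3*5)*1 - 7) = (-6 - (-15 - 2))*(15*1 - 7) = (-6 - 1*(-17))*(15 - 7) = (-6 + 17)*8 = 11*8 = 88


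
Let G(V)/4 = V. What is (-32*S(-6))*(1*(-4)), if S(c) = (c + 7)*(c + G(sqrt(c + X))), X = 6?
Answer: -768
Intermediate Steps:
G(V) = 4*V
S(c) = (7 + c)*(c + 4*sqrt(6 + c)) (S(c) = (c + 7)*(c + 4*sqrt(c + 6)) = (7 + c)*(c + 4*sqrt(6 + c)))
(-32*S(-6))*(1*(-4)) = (-32*((-6)**2 + 7*(-6) + 28*sqrt(6 - 6) + 4*(-6)*sqrt(6 - 6)))*(1*(-4)) = -32*(36 - 42 + 28*sqrt(0) + 4*(-6)*sqrt(0))*(-4) = -32*(36 - 42 + 28*0 + 4*(-6)*0)*(-4) = -32*(36 - 42 + 0 + 0)*(-4) = -32*(-6)*(-4) = 192*(-4) = -768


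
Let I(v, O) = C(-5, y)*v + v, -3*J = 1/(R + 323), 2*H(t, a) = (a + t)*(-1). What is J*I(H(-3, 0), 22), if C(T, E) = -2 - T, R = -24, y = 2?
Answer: -2/299 ≈ -0.0066890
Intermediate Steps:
H(t, a) = -a/2 - t/2 (H(t, a) = ((a + t)*(-1))/2 = (-a - t)/2 = -a/2 - t/2)
J = -1/897 (J = -1/(3*(-24 + 323)) = -⅓/299 = -⅓*1/299 = -1/897 ≈ -0.0011148)
I(v, O) = 4*v (I(v, O) = (-2 - 1*(-5))*v + v = (-2 + 5)*v + v = 3*v + v = 4*v)
J*I(H(-3, 0), 22) = -4*(-½*0 - ½*(-3))/897 = -4*(0 + 3/2)/897 = -4*3/(897*2) = -1/897*6 = -2/299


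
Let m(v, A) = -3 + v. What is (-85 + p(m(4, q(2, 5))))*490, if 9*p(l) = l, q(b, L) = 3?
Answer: -374360/9 ≈ -41596.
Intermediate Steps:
p(l) = l/9
(-85 + p(m(4, q(2, 5))))*490 = (-85 + (-3 + 4)/9)*490 = (-85 + (⅑)*1)*490 = (-85 + ⅑)*490 = -764/9*490 = -374360/9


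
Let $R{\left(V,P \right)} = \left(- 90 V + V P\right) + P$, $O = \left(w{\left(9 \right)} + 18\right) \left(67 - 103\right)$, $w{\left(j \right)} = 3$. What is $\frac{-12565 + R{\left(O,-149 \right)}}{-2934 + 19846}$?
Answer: $\frac{83985}{8456} \approx 9.932$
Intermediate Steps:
$O = -756$ ($O = \left(3 + 18\right) \left(67 - 103\right) = 21 \left(-36\right) = -756$)
$R{\left(V,P \right)} = P - 90 V + P V$ ($R{\left(V,P \right)} = \left(- 90 V + P V\right) + P = P - 90 V + P V$)
$\frac{-12565 + R{\left(O,-149 \right)}}{-2934 + 19846} = \frac{-12565 - -180535}{-2934 + 19846} = \frac{-12565 + \left(-149 + 68040 + 112644\right)}{16912} = \left(-12565 + 180535\right) \frac{1}{16912} = 167970 \cdot \frac{1}{16912} = \frac{83985}{8456}$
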